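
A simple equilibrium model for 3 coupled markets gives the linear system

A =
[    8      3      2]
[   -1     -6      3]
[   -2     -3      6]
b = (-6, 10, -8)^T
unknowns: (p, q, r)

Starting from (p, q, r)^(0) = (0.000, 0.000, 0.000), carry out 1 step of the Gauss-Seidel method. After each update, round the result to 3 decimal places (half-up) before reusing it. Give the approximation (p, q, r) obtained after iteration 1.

(-0.750, -1.542, -2.354)

Iteration 1:
  p = (-6 - (3)·0.000 - (2)·0.000) / (8) = -0.750
  q = (10 - (-1)·-0.750 - (3)·0.000) / (-6) = -1.542
  r = (-8 - (-2)·-0.750 - (-3)·-1.542) / (6) = -2.354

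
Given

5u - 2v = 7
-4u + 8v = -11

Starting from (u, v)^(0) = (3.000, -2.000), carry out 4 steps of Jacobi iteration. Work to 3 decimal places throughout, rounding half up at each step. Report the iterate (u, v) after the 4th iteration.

Iteration 1:
  u = (7 - (-2)·-2.000) / (5) = 0.600
  v = (-11 - (-4)·3.000) / (8) = 0.125
Iteration 2:
  u = (7 - (-2)·0.125) / (5) = 1.450
  v = (-11 - (-4)·0.600) / (8) = -1.075
Iteration 3:
  u = (7 - (-2)·-1.075) / (5) = 0.970
  v = (-11 - (-4)·1.450) / (8) = -0.650
Iteration 4:
  u = (7 - (-2)·-0.650) / (5) = 1.140
  v = (-11 - (-4)·0.970) / (8) = -0.890

(1.140, -0.890)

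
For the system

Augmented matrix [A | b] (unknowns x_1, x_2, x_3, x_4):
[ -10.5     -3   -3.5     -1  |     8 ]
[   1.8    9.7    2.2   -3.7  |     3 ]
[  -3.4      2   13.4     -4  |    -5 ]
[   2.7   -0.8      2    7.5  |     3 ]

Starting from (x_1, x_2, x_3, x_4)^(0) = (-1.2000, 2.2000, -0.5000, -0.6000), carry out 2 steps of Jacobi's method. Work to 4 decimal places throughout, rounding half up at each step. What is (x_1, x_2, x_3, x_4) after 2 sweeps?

Iteration 1:
  x_1 = (8 - (-3)·2.2000 - (-3.5)·-0.5000 - (-1)·-0.6000) / (-10.5) = -1.1667
  x_2 = (3 - (1.8)·-1.2000 - (2.2)·-0.5000 - (-3.7)·-0.6000) / (9.7) = 0.4165
  x_3 = (-5 - (-3.4)·-1.2000 - (2)·2.2000 - (-4)·-0.6000) / (13.4) = -1.1851
  x_4 = (3 - (2.7)·-1.2000 - (-0.8)·2.2000 - (2)·-0.5000) / (7.5) = 1.2000
Iteration 2:
  x_1 = (8 - (-3)·0.4165 - (-3.5)·-1.1851 - (-1)·1.2000) / (-10.5) = -0.6002
  x_2 = (3 - (1.8)·-1.1667 - (2.2)·-1.1851 - (-3.7)·1.2000) / (9.7) = 1.2523
  x_3 = (-5 - (-3.4)·-1.1667 - (2)·0.4165 - (-4)·1.2000) / (13.4) = -0.3731
  x_4 = (3 - (2.7)·-1.1667 - (-0.8)·0.4165 - (2)·-1.1851) / (7.5) = 1.1805

(-0.6002, 1.2523, -0.3731, 1.1805)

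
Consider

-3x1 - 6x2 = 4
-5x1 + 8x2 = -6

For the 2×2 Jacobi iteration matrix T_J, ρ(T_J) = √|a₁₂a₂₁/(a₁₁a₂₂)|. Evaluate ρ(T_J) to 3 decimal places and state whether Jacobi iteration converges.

1.118

a₁₂a₂₁/(a₁₁a₂₂) = (-6)·(-5) / ((-3)·(8)) = -1.250000
ρ = √|-1.250000| = √1.250000 = 1.118
ρ > 1, so Jacobi diverges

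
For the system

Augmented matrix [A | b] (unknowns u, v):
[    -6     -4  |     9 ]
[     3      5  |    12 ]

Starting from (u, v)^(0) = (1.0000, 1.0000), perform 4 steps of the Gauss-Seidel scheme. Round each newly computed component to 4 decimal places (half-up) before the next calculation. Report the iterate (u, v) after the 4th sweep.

Iteration 1:
  u = (9 - (-4)·1.0000) / (-6) = -2.1667
  v = (12 - (3)·-2.1667) / (5) = 3.7000
Iteration 2:
  u = (9 - (-4)·3.7000) / (-6) = -3.9667
  v = (12 - (3)·-3.9667) / (5) = 4.7800
Iteration 3:
  u = (9 - (-4)·4.7800) / (-6) = -4.6867
  v = (12 - (3)·-4.6867) / (5) = 5.2120
Iteration 4:
  u = (9 - (-4)·5.2120) / (-6) = -4.9747
  v = (12 - (3)·-4.9747) / (5) = 5.3848

(-4.9747, 5.3848)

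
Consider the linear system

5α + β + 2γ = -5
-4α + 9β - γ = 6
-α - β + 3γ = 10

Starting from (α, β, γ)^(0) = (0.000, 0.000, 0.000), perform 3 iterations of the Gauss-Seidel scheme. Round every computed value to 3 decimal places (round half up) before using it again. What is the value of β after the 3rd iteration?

Iteration 1:
  α = (-5 - (1)·0.000 - (2)·0.000) / (5) = -1.000
  β = (6 - (-4)·-1.000 - (-1)·0.000) / (9) = 0.222
  γ = (10 - (-1)·-1.000 - (-1)·0.222) / (3) = 3.074
Iteration 2:
  α = (-5 - (1)·0.222 - (2)·3.074) / (5) = -2.274
  β = (6 - (-4)·-2.274 - (-1)·3.074) / (9) = -0.002
  γ = (10 - (-1)·-2.274 - (-1)·-0.002) / (3) = 2.575
Iteration 3:
  α = (-5 - (1)·-0.002 - (2)·2.575) / (5) = -2.030
  β = (6 - (-4)·-2.030 - (-1)·2.575) / (9) = 0.051
  γ = (10 - (-1)·-2.030 - (-1)·0.051) / (3) = 2.674

0.051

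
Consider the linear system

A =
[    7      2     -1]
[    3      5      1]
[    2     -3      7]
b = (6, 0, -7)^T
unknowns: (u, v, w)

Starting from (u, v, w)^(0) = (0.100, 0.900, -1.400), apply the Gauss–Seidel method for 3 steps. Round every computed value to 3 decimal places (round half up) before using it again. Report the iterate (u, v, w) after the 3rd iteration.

Iteration 1:
  u = (6 - (2)·0.900 - (-1)·-1.400) / (7) = 0.400
  v = (0 - (3)·0.400 - (1)·-1.400) / (5) = 0.040
  w = (-7 - (2)·0.400 - (-3)·0.040) / (7) = -1.097
Iteration 2:
  u = (6 - (2)·0.040 - (-1)·-1.097) / (7) = 0.689
  v = (0 - (3)·0.689 - (1)·-1.097) / (5) = -0.194
  w = (-7 - (2)·0.689 - (-3)·-0.194) / (7) = -1.280
Iteration 3:
  u = (6 - (2)·-0.194 - (-1)·-1.280) / (7) = 0.730
  v = (0 - (3)·0.730 - (1)·-1.280) / (5) = -0.182
  w = (-7 - (2)·0.730 - (-3)·-0.182) / (7) = -1.287

(0.730, -0.182, -1.287)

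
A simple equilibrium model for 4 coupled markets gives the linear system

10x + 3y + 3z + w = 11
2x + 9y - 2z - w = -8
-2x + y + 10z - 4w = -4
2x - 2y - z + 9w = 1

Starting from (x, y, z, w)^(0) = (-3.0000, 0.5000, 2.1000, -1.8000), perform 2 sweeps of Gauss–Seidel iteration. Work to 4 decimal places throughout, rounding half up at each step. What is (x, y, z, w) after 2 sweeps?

(1.6308, -1.4915, -0.0319, -0.5863)

Iteration 1:
  x = (11 - (3)·0.5000 - (3)·2.1000 - (1)·-1.8000) / (10) = 0.5000
  y = (-8 - (2)·0.5000 - (-2)·2.1000 - (-1)·-1.8000) / (9) = -0.7333
  z = (-4 - (-2)·0.5000 - (1)·-0.7333 - (-4)·-1.8000) / (10) = -0.9467
  w = (1 - (2)·0.5000 - (-2)·-0.7333 - (-1)·-0.9467) / (9) = -0.2681
Iteration 2:
  x = (11 - (3)·-0.7333 - (3)·-0.9467 - (1)·-0.2681) / (10) = 1.6308
  y = (-8 - (2)·1.6308 - (-2)·-0.9467 - (-1)·-0.2681) / (9) = -1.4915
  z = (-4 - (-2)·1.6308 - (1)·-1.4915 - (-4)·-0.2681) / (10) = -0.0319
  w = (1 - (2)·1.6308 - (-2)·-1.4915 - (-1)·-0.0319) / (9) = -0.5863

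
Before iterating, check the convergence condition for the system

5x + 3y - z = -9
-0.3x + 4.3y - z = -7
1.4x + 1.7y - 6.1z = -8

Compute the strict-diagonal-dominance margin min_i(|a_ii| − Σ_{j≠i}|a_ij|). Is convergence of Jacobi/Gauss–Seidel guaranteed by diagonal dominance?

1

row 1: |5| − (3+1) = 1
row 2: |4.3| − (0.3+1) = 3
row 3: |-6.1| − (1.4+1.7) = 3
minimum over rows = 1 → strictly diagonally dominant (convergence guaranteed)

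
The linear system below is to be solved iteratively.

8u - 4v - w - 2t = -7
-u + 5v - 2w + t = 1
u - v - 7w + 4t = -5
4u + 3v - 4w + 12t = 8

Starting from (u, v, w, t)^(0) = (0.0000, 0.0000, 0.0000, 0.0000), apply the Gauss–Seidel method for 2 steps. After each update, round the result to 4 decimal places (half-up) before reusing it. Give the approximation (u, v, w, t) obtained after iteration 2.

(-0.5025, 0.1043, 1.2832, 1.2358)

Iteration 1:
  u = (-7 - (-4)·0.0000 - (-1)·0.0000 - (-2)·0.0000) / (8) = -0.8750
  v = (1 - (-1)·-0.8750 - (-2)·0.0000 - (1)·0.0000) / (5) = 0.0250
  w = (-5 - (1)·-0.8750 - (-1)·0.0250 - (4)·0.0000) / (-7) = 0.5857
  t = (8 - (4)·-0.8750 - (3)·0.0250 - (-4)·0.5857) / (12) = 1.1473
Iteration 2:
  u = (-7 - (-4)·0.0250 - (-1)·0.5857 - (-2)·1.1473) / (8) = -0.5025
  v = (1 - (-1)·-0.5025 - (-2)·0.5857 - (1)·1.1473) / (5) = 0.1043
  w = (-5 - (1)·-0.5025 - (-1)·0.1043 - (4)·1.1473) / (-7) = 1.2832
  t = (8 - (4)·-0.5025 - (3)·0.1043 - (-4)·1.2832) / (12) = 1.2358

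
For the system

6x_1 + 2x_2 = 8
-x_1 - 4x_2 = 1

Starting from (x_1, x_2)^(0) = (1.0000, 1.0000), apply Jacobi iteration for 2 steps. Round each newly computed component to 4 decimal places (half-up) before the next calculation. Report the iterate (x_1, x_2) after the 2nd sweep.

(1.5000, -0.5000)

Iteration 1:
  x_1 = (8 - (2)·1.0000) / (6) = 1.0000
  x_2 = (1 - (-1)·1.0000) / (-4) = -0.5000
Iteration 2:
  x_1 = (8 - (2)·-0.5000) / (6) = 1.5000
  x_2 = (1 - (-1)·1.0000) / (-4) = -0.5000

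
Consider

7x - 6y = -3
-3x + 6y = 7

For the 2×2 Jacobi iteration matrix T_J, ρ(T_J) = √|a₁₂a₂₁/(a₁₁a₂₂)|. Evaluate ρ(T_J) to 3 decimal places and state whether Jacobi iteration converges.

0.655

a₁₂a₂₁/(a₁₁a₂₂) = (-6)·(-3) / ((7)·(6)) = 0.428571
ρ = √|0.428571| = √0.428571 = 0.655
ρ < 1, so Jacobi converges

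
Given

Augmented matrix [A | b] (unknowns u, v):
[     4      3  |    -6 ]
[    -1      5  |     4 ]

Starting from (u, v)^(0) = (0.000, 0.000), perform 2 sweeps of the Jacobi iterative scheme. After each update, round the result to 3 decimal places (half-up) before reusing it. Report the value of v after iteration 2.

Iteration 1:
  u = (-6 - (3)·0.000) / (4) = -1.500
  v = (4 - (-1)·0.000) / (5) = 0.800
Iteration 2:
  u = (-6 - (3)·0.800) / (4) = -2.100
  v = (4 - (-1)·-1.500) / (5) = 0.500

0.500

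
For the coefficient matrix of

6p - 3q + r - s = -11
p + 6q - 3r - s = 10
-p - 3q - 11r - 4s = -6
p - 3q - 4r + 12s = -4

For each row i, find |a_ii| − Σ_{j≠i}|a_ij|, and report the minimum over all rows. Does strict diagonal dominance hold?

row 1: |6| − (3+1+1) = 1
row 2: |6| − (1+3+1) = 1
row 3: |-11| − (1+3+4) = 3
row 4: |12| − (1+3+4) = 4
minimum over rows = 1 → strictly diagonally dominant (convergence guaranteed)

1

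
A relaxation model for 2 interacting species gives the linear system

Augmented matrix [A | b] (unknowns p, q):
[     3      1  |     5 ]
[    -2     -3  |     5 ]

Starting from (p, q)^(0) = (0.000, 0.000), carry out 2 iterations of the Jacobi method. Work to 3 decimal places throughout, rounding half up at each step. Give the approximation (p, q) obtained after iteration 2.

(2.222, -2.778)

Iteration 1:
  p = (5 - (1)·0.000) / (3) = 1.667
  q = (5 - (-2)·0.000) / (-3) = -1.667
Iteration 2:
  p = (5 - (1)·-1.667) / (3) = 2.222
  q = (5 - (-2)·1.667) / (-3) = -2.778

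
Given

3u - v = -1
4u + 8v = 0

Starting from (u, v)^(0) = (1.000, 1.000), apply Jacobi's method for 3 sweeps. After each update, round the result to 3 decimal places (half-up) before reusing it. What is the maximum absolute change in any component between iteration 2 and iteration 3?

0.250

Iteration 1:
  u = (-1 - (-1)·1.000) / (3) = 0.000
  v = (0 - (4)·1.000) / (8) = -0.500
Iteration 2:
  u = (-1 - (-1)·-0.500) / (3) = -0.500
  v = (0 - (4)·0.000) / (8) = 0.000
Iteration 3:
  u = (-1 - (-1)·0.000) / (3) = -0.333
  v = (0 - (4)·-0.500) / (8) = 0.250
Change: (0.167, 0.250) → max |·| = 0.250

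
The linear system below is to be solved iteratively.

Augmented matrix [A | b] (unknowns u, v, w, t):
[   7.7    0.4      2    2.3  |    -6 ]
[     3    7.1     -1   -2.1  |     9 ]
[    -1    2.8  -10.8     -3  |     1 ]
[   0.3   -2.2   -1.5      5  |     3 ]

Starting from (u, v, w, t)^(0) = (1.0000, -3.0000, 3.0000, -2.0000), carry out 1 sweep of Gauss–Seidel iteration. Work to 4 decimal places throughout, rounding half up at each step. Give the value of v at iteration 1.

Iteration 1:
  u = (-6 - (0.4)·-3.0000 - (2)·3.0000 - (2.3)·-2.0000) / (7.7) = -0.8052
  v = (9 - (3)·-0.8052 - (-1)·3.0000 - (-2.1)·-2.0000) / (7.1) = 1.4388
  w = (1 - (-1)·-0.8052 - (2.8)·1.4388 - (-3)·-2.0000) / (-10.8) = 0.9105
  t = (3 - (0.3)·-0.8052 - (-2.2)·1.4388 - (-1.5)·0.9105) / (5) = 1.5545

1.4388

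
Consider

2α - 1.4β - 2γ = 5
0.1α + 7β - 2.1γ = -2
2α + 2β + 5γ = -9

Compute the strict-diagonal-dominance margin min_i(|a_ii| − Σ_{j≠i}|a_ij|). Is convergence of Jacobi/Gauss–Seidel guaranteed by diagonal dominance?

row 1: |2| − (1.4+2) = -1.4
row 2: |7| − (0.1+2.1) = 4.8
row 3: |5| − (2+2) = 1
minimum over rows = -1.4 → not strictly diagonally dominant

-1.4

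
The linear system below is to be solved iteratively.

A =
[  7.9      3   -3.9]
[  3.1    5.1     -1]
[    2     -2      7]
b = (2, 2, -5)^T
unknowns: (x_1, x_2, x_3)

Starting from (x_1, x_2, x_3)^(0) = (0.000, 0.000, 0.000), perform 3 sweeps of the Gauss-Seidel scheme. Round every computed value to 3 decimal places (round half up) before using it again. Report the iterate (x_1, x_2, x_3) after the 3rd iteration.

(-0.160, 0.381, -0.560)

Iteration 1:
  x_1 = (2 - (3)·0.000 - (-3.9)·0.000) / (7.9) = 0.253
  x_2 = (2 - (3.1)·0.253 - (-1)·0.000) / (5.1) = 0.238
  x_3 = (-5 - (2)·0.253 - (-2)·0.238) / (7) = -0.719
Iteration 2:
  x_1 = (2 - (3)·0.238 - (-3.9)·-0.719) / (7.9) = -0.192
  x_2 = (2 - (3.1)·-0.192 - (-1)·-0.719) / (5.1) = 0.368
  x_3 = (-5 - (2)·-0.192 - (-2)·0.368) / (7) = -0.554
Iteration 3:
  x_1 = (2 - (3)·0.368 - (-3.9)·-0.554) / (7.9) = -0.160
  x_2 = (2 - (3.1)·-0.160 - (-1)·-0.554) / (5.1) = 0.381
  x_3 = (-5 - (2)·-0.160 - (-2)·0.381) / (7) = -0.560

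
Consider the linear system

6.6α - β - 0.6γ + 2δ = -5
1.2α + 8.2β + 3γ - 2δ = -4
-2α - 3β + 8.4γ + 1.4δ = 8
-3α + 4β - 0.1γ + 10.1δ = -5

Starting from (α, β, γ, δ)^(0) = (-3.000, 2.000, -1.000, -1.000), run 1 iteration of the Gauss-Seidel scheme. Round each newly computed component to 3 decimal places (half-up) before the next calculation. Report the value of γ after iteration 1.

0.944

Iteration 1:
  α = (-5 - (-1)·2.000 - (-0.6)·-1.000 - (2)·-1.000) / (6.6) = -0.242
  β = (-4 - (1.2)·-0.242 - (3)·-1.000 - (-2)·-1.000) / (8.2) = -0.330
  γ = (8 - (-2)·-0.242 - (-3)·-0.330 - (1.4)·-1.000) / (8.4) = 0.944
  δ = (-5 - (-3)·-0.242 - (4)·-0.330 - (-0.1)·0.944) / (10.1) = -0.427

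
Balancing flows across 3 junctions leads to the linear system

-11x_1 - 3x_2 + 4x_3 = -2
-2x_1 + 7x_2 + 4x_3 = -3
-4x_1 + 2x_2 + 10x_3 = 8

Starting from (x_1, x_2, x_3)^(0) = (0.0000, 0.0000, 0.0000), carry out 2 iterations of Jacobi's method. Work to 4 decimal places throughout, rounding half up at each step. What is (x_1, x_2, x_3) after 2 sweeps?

(0.5896, -0.8338, 0.9584)

Iteration 1:
  x_1 = (-2 - (-3)·0.0000 - (4)·0.0000) / (-11) = 0.1818
  x_2 = (-3 - (-2)·0.0000 - (4)·0.0000) / (7) = -0.4286
  x_3 = (8 - (-4)·0.0000 - (2)·0.0000) / (10) = 0.8000
Iteration 2:
  x_1 = (-2 - (-3)·-0.4286 - (4)·0.8000) / (-11) = 0.5896
  x_2 = (-3 - (-2)·0.1818 - (4)·0.8000) / (7) = -0.8338
  x_3 = (8 - (-4)·0.1818 - (2)·-0.4286) / (10) = 0.9584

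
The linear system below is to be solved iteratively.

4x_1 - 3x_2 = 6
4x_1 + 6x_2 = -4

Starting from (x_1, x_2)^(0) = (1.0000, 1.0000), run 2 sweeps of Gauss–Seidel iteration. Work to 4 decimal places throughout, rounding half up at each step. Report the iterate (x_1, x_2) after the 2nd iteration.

(-0.1250, -0.5833)

Iteration 1:
  x_1 = (6 - (-3)·1.0000) / (4) = 2.2500
  x_2 = (-4 - (4)·2.2500) / (6) = -2.1667
Iteration 2:
  x_1 = (6 - (-3)·-2.1667) / (4) = -0.1250
  x_2 = (-4 - (4)·-0.1250) / (6) = -0.5833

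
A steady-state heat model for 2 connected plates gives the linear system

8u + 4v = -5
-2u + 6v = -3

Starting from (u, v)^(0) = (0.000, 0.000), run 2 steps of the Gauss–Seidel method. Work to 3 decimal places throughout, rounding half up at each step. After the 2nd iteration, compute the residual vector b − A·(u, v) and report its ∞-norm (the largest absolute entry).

0.472

Iteration 1:
  u = (-5 - (4)·0.000) / (8) = -0.625
  v = (-3 - (-2)·-0.625) / (6) = -0.708
Iteration 2:
  u = (-5 - (4)·-0.708) / (8) = -0.271
  v = (-3 - (-2)·-0.271) / (6) = -0.590
Residual b − A·x = (-0.472, -0.002); ∞-norm = 0.472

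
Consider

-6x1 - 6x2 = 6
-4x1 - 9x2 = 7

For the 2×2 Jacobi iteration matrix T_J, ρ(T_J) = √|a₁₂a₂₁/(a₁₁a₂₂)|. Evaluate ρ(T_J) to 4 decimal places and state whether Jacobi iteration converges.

a₁₂a₂₁/(a₁₁a₂₂) = (-6)·(-4) / ((-6)·(-9)) = 0.444444
ρ = √|0.444444| = √0.444444 = 0.6667
ρ < 1, so Jacobi converges

0.6667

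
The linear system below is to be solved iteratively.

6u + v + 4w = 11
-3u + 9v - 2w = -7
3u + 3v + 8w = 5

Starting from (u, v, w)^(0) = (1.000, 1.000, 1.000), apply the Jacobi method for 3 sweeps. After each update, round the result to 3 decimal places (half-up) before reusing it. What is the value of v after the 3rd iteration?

Iteration 1:
  u = (11 - (1)·1.000 - (4)·1.000) / (6) = 1.000
  v = (-7 - (-3)·1.000 - (-2)·1.000) / (9) = -0.222
  w = (5 - (3)·1.000 - (3)·1.000) / (8) = -0.125
Iteration 2:
  u = (11 - (1)·-0.222 - (4)·-0.125) / (6) = 1.954
  v = (-7 - (-3)·1.000 - (-2)·-0.125) / (9) = -0.472
  w = (5 - (3)·1.000 - (3)·-0.222) / (8) = 0.333
Iteration 3:
  u = (11 - (1)·-0.472 - (4)·0.333) / (6) = 1.690
  v = (-7 - (-3)·1.954 - (-2)·0.333) / (9) = -0.052
  w = (5 - (3)·1.954 - (3)·-0.472) / (8) = 0.069

-0.052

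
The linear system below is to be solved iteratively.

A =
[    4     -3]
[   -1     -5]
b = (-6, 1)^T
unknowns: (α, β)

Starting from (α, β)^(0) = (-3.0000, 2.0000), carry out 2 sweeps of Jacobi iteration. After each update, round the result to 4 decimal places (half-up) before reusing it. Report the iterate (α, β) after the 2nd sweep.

Iteration 1:
  α = (-6 - (-3)·2.0000) / (4) = 0.0000
  β = (1 - (-1)·-3.0000) / (-5) = 0.4000
Iteration 2:
  α = (-6 - (-3)·0.4000) / (4) = -1.2000
  β = (1 - (-1)·0.0000) / (-5) = -0.2000

(-1.2000, -0.2000)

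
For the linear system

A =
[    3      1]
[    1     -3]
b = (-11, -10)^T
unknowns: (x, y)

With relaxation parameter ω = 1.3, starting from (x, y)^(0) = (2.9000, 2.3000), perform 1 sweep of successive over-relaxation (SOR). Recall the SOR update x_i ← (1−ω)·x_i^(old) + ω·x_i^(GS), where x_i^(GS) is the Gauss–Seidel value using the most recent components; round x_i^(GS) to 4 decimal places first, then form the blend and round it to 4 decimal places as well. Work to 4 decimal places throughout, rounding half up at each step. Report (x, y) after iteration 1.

Iteration 1:
  x: GS value = (-11 - (1)·2.3000) / (3) = -4.4333;  x ← (1−ω)·2.9000 + ω·-4.4333 = -6.6333
  y: GS value = (-10 - (1)·-6.6333) / (-3) = 1.1222;  y ← (1−ω)·2.3000 + ω·1.1222 = 0.7689

(-6.6333, 0.7689)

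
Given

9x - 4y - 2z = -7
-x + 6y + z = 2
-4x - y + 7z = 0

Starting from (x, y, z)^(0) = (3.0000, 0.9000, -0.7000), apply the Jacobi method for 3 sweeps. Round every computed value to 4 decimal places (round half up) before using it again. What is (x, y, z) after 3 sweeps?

(-0.8432, 0.3705, 0.0219)

Iteration 1:
  x = (-7 - (-4)·0.9000 - (-2)·-0.7000) / (9) = -0.5333
  y = (2 - (-1)·3.0000 - (1)·-0.7000) / (6) = 0.9500
  z = (0 - (-4)·3.0000 - (-1)·0.9000) / (7) = 1.8429
Iteration 2:
  x = (-7 - (-4)·0.9500 - (-2)·1.8429) / (9) = 0.0540
  y = (2 - (-1)·-0.5333 - (1)·1.8429) / (6) = -0.0627
  z = (0 - (-4)·-0.5333 - (-1)·0.9500) / (7) = -0.1690
Iteration 3:
  x = (-7 - (-4)·-0.0627 - (-2)·-0.1690) / (9) = -0.8432
  y = (2 - (-1)·0.0540 - (1)·-0.1690) / (6) = 0.3705
  z = (0 - (-4)·0.0540 - (-1)·-0.0627) / (7) = 0.0219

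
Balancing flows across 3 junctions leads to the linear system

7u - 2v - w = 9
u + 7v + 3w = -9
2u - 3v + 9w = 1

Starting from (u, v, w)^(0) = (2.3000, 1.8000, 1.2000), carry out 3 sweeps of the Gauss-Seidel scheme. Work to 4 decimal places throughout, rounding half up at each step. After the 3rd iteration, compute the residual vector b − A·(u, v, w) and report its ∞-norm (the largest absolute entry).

Iteration 1:
  u = (9 - (-2)·1.8000 - (-1)·1.2000) / (7) = 1.9714
  v = (-9 - (1)·1.9714 - (3)·1.2000) / (7) = -2.0816
  w = (1 - (2)·1.9714 - (-3)·-2.0816) / (9) = -1.0208
Iteration 2:
  u = (9 - (-2)·-2.0816 - (-1)·-1.0208) / (7) = 0.5451
  v = (-9 - (1)·0.5451 - (3)·-1.0208) / (7) = -0.9261
  w = (1 - (2)·0.5451 - (-3)·-0.9261) / (9) = -0.3187
Iteration 3:
  u = (9 - (-2)·-0.9261 - (-1)·-0.3187) / (7) = 0.9756
  v = (-9 - (1)·0.9756 - (3)·-0.3187) / (7) = -1.2885
  w = (1 - (2)·0.9756 - (-3)·-1.2885) / (9) = -0.5352
Residual b − A·x = (-0.9414, 0.6495, 0.0001); ∞-norm = 0.9414

0.9414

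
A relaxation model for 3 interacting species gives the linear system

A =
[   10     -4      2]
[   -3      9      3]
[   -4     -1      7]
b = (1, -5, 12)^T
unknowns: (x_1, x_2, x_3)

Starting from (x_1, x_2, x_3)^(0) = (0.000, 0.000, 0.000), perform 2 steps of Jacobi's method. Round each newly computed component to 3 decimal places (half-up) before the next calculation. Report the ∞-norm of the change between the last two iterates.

0.565

Iteration 1:
  x_1 = (1 - (-4)·0.000 - (2)·0.000) / (10) = 0.100
  x_2 = (-5 - (-3)·0.000 - (3)·0.000) / (9) = -0.556
  x_3 = (12 - (-4)·0.000 - (-1)·0.000) / (7) = 1.714
Iteration 2:
  x_1 = (1 - (-4)·-0.556 - (2)·1.714) / (10) = -0.465
  x_2 = (-5 - (-3)·0.100 - (3)·1.714) / (9) = -1.094
  x_3 = (12 - (-4)·0.100 - (-1)·-0.556) / (7) = 1.692
Change: (-0.565, -0.538, -0.022) → max |·| = 0.565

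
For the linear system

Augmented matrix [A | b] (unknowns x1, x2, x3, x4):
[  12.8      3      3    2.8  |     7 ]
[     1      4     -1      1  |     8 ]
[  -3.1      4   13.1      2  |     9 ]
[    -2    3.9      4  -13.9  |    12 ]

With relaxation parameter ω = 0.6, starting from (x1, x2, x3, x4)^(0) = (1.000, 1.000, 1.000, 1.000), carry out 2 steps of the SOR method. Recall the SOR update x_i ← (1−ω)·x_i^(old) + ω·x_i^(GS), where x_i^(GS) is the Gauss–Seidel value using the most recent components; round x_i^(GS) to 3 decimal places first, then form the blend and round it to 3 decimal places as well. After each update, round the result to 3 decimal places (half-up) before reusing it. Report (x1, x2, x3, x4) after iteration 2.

Iteration 1:
  x1: GS value = (7 - (3)·1.000 - (3)·1.000 - (2.8)·1.000) / (12.8) = -0.141;  x1 ← (1−ω)·1.000 + ω·-0.141 = 0.315
  x2: GS value = (8 - (1)·0.315 - (-1)·1.000 - (1)·1.000) / (4) = 1.921;  x2 ← (1−ω)·1.000 + ω·1.921 = 1.553
  x3: GS value = (9 - (-3.1)·0.315 - (4)·1.553 - (2)·1.000) / (13.1) = 0.135;  x3 ← (1−ω)·1.000 + ω·0.135 = 0.481
  x4: GS value = (12 - (-2)·0.315 - (3.9)·1.553 - (4)·0.481) / (-13.9) = -0.334;  x4 ← (1−ω)·1.000 + ω·-0.334 = 0.200
Iteration 2:
  x1: GS value = (7 - (3)·1.553 - (3)·0.481 - (2.8)·0.200) / (12.8) = 0.026;  x1 ← (1−ω)·0.315 + ω·0.026 = 0.142
  x2: GS value = (8 - (1)·0.142 - (-1)·0.481 - (1)·0.200) / (4) = 2.035;  x2 ← (1−ω)·1.553 + ω·2.035 = 1.842
  x3: GS value = (9 - (-3.1)·0.142 - (4)·1.842 - (2)·0.200) / (13.1) = 0.128;  x3 ← (1−ω)·0.481 + ω·0.128 = 0.269
  x4: GS value = (12 - (-2)·0.142 - (3.9)·1.842 - (4)·0.269) / (-13.9) = -0.290;  x4 ← (1−ω)·0.200 + ω·-0.290 = -0.094

(0.142, 1.842, 0.269, -0.094)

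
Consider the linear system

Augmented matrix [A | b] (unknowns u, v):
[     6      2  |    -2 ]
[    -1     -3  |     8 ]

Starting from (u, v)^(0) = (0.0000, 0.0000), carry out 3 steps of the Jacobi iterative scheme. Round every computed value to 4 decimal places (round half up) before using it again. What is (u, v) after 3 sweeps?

Iteration 1:
  u = (-2 - (2)·0.0000) / (6) = -0.3333
  v = (8 - (-1)·0.0000) / (-3) = -2.6667
Iteration 2:
  u = (-2 - (2)·-2.6667) / (6) = 0.5556
  v = (8 - (-1)·-0.3333) / (-3) = -2.5556
Iteration 3:
  u = (-2 - (2)·-2.5556) / (6) = 0.5185
  v = (8 - (-1)·0.5556) / (-3) = -2.8519

(0.5185, -2.8519)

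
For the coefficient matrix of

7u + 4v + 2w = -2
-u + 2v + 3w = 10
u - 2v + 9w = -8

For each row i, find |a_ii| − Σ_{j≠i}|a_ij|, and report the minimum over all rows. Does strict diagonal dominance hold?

-2

row 1: |7| − (4+2) = 1
row 2: |2| − (1+3) = -2
row 3: |9| − (1+2) = 6
minimum over rows = -2 → not strictly diagonally dominant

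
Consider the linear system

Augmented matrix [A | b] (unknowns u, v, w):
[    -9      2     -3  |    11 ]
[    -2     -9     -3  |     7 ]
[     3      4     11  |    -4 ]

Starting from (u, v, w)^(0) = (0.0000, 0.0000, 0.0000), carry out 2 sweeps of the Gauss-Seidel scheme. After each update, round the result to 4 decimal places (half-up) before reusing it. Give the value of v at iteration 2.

Iteration 1:
  u = (11 - (2)·0.0000 - (-3)·0.0000) / (-9) = -1.2222
  v = (7 - (-2)·-1.2222 - (-3)·0.0000) / (-9) = -0.5062
  w = (-4 - (3)·-1.2222 - (4)·-0.5062) / (11) = 0.1538
Iteration 2:
  u = (11 - (2)·-0.5062 - (-3)·0.1538) / (-9) = -1.3860
  v = (7 - (-2)·-1.3860 - (-3)·0.1538) / (-9) = -0.5210
  w = (-4 - (3)·-1.3860 - (4)·-0.5210) / (11) = 0.2038

-0.5210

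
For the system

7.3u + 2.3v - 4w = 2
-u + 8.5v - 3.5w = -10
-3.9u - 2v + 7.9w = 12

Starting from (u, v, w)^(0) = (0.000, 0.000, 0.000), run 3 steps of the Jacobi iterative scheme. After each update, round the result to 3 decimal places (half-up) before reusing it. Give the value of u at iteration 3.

1.181

Iteration 1:
  u = (2 - (2.3)·0.000 - (-4)·0.000) / (7.3) = 0.274
  v = (-10 - (-1)·0.000 - (-3.5)·0.000) / (8.5) = -1.176
  w = (12 - (-3.9)·0.000 - (-2)·0.000) / (7.9) = 1.519
Iteration 2:
  u = (2 - (2.3)·-1.176 - (-4)·1.519) / (7.3) = 1.477
  v = (-10 - (-1)·0.274 - (-3.5)·1.519) / (8.5) = -0.519
  w = (12 - (-3.9)·0.274 - (-2)·-1.176) / (7.9) = 1.357
Iteration 3:
  u = (2 - (2.3)·-0.519 - (-4)·1.357) / (7.3) = 1.181
  v = (-10 - (-1)·1.477 - (-3.5)·1.357) / (8.5) = -0.444
  w = (12 - (-3.9)·1.477 - (-2)·-0.519) / (7.9) = 2.117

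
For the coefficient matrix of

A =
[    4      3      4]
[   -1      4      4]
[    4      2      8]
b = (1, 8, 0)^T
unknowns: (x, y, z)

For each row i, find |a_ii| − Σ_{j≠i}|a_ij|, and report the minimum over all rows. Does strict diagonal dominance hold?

-3

row 1: |4| − (3+4) = -3
row 2: |4| − (1+4) = -1
row 3: |8| − (4+2) = 2
minimum over rows = -3 → not strictly diagonally dominant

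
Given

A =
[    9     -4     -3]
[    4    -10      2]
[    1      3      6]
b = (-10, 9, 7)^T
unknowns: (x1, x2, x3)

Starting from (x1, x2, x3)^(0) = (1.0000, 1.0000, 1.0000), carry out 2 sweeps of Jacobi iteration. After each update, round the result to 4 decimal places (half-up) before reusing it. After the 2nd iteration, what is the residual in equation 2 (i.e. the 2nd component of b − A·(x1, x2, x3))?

1.2338

Iteration 1:
  x1 = (-10 - (-4)·1.0000 - (-3)·1.0000) / (9) = -0.3333
  x2 = (9 - (4)·1.0000 - (2)·1.0000) / (-10) = -0.3000
  x3 = (7 - (1)·1.0000 - (3)·1.0000) / (6) = 0.5000
Iteration 2:
  x1 = (-10 - (-4)·-0.3000 - (-3)·0.5000) / (9) = -1.0778
  x2 = (9 - (4)·-0.3333 - (2)·0.5000) / (-10) = -0.9333
  x3 = (7 - (1)·-0.3333 - (3)·-0.3000) / (6) = 1.3722
Residual b − A·x = (0.0836, 1.2338, 2.6445)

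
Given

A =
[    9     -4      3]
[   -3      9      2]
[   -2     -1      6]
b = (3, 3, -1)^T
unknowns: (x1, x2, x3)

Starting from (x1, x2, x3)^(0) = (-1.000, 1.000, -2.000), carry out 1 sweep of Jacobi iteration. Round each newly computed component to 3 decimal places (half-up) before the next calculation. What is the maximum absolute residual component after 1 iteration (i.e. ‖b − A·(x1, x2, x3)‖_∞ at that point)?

Iteration 1:
  x1 = (3 - (-4)·1.000 - (3)·-2.000) / (9) = 1.444
  x2 = (3 - (-3)·-1.000 - (2)·-2.000) / (9) = 0.444
  x3 = (-1 - (-2)·-1.000 - (-1)·1.000) / (6) = -0.333
Residual b − A·x = (-7.221, 4.002, 4.330); ∞-norm = 7.221

7.221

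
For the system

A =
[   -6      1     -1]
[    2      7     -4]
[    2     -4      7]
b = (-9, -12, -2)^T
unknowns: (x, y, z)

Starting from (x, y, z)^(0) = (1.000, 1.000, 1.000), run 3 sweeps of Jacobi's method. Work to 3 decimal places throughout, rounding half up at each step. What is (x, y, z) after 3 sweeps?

Iteration 1:
  x = (-9 - (1)·1.000 - (-1)·1.000) / (-6) = 1.500
  y = (-12 - (2)·1.000 - (-4)·1.000) / (7) = -1.429
  z = (-2 - (2)·1.000 - (-4)·1.000) / (7) = 0.000
Iteration 2:
  x = (-9 - (1)·-1.429 - (-1)·0.000) / (-6) = 1.262
  y = (-12 - (2)·1.500 - (-4)·0.000) / (7) = -2.143
  z = (-2 - (2)·1.500 - (-4)·-1.429) / (7) = -1.531
Iteration 3:
  x = (-9 - (1)·-2.143 - (-1)·-1.531) / (-6) = 1.398
  y = (-12 - (2)·1.262 - (-4)·-1.531) / (7) = -2.950
  z = (-2 - (2)·1.262 - (-4)·-2.143) / (7) = -1.871

(1.398, -2.950, -1.871)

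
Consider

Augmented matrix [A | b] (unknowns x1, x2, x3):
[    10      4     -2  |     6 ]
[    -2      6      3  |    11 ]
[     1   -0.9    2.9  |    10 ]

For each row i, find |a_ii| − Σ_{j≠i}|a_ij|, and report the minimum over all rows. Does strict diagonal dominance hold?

row 1: |10| − (4+2) = 4
row 2: |6| − (2+3) = 1
row 3: |2.9| − (1+0.9) = 1
minimum over rows = 1 → strictly diagonally dominant (convergence guaranteed)

1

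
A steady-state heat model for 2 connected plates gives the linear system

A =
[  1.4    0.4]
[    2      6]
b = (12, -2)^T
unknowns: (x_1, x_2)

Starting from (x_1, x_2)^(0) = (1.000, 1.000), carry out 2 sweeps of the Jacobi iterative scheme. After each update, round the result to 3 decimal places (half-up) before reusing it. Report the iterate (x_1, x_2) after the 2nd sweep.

Iteration 1:
  x_1 = (12 - (0.4)·1.000) / (1.4) = 8.286
  x_2 = (-2 - (2)·1.000) / (6) = -0.667
Iteration 2:
  x_1 = (12 - (0.4)·-0.667) / (1.4) = 8.762
  x_2 = (-2 - (2)·8.286) / (6) = -3.095

(8.762, -3.095)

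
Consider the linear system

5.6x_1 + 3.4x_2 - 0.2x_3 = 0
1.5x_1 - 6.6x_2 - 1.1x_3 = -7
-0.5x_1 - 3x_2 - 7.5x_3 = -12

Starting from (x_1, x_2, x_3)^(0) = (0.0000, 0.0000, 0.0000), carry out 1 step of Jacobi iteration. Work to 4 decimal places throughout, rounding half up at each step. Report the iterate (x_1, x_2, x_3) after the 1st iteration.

(0.0000, 1.0606, 1.6000)

Iteration 1:
  x_1 = (0 - (3.4)·0.0000 - (-0.2)·0.0000) / (5.6) = 0.0000
  x_2 = (-7 - (1.5)·0.0000 - (-1.1)·0.0000) / (-6.6) = 1.0606
  x_3 = (-12 - (-0.5)·0.0000 - (-3)·0.0000) / (-7.5) = 1.6000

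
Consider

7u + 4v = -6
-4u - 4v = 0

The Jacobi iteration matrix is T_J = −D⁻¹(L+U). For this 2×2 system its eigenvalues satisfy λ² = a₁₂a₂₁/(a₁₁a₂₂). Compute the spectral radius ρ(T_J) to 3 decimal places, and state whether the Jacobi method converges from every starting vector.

0.756

a₁₂a₂₁/(a₁₁a₂₂) = (4)·(-4) / ((7)·(-4)) = 0.571429
ρ = √|0.571429| = √0.571429 = 0.756
ρ < 1, so Jacobi converges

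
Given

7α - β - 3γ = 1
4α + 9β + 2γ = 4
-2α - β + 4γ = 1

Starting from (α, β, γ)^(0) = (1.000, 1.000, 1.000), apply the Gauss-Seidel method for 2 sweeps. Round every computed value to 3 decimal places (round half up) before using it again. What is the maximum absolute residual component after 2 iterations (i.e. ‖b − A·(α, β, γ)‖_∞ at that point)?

Iteration 1:
  α = (1 - (-1)·1.000 - (-3)·1.000) / (7) = 0.714
  β = (4 - (4)·0.714 - (2)·1.000) / (9) = -0.095
  γ = (1 - (-2)·0.714 - (-1)·-0.095) / (4) = 0.583
Iteration 2:
  α = (1 - (-1)·-0.095 - (-3)·0.583) / (7) = 0.379
  β = (4 - (4)·0.379 - (2)·0.583) / (9) = 0.146
  γ = (1 - (-2)·0.379 - (-1)·0.146) / (4) = 0.476
Residual b − A·x = (-0.079, 0.218, 0.000); ∞-norm = 0.218

0.218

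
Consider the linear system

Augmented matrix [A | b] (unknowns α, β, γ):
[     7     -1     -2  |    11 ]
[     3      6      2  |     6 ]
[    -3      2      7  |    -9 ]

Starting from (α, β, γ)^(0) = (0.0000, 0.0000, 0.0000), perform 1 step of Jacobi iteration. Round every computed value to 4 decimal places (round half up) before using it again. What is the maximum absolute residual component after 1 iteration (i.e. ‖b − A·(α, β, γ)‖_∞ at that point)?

2.7141

Iteration 1:
  α = (11 - (-1)·0.0000 - (-2)·0.0000) / (7) = 1.5714
  β = (6 - (3)·0.0000 - (2)·0.0000) / (6) = 1.0000
  γ = (-9 - (-3)·0.0000 - (2)·0.0000) / (7) = -1.2857
Residual b − A·x = (-1.5712, -2.1428, 2.7141); ∞-norm = 2.7141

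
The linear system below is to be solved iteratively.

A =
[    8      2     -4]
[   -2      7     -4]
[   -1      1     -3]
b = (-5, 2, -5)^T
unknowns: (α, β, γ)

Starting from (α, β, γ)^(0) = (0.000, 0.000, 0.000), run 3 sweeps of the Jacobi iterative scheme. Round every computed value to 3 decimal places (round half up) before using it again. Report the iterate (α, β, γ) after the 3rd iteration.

Iteration 1:
  α = (-5 - (2)·0.000 - (-4)·0.000) / (8) = -0.625
  β = (2 - (-2)·0.000 - (-4)·0.000) / (7) = 0.286
  γ = (-5 - (-1)·0.000 - (1)·0.000) / (-3) = 1.667
Iteration 2:
  α = (-5 - (2)·0.286 - (-4)·1.667) / (8) = 0.137
  β = (2 - (-2)·-0.625 - (-4)·1.667) / (7) = 1.060
  γ = (-5 - (-1)·-0.625 - (1)·0.286) / (-3) = 1.970
Iteration 3:
  α = (-5 - (2)·1.060 - (-4)·1.970) / (8) = 0.095
  β = (2 - (-2)·0.137 - (-4)·1.970) / (7) = 1.451
  γ = (-5 - (-1)·0.137 - (1)·1.060) / (-3) = 1.974

(0.095, 1.451, 1.974)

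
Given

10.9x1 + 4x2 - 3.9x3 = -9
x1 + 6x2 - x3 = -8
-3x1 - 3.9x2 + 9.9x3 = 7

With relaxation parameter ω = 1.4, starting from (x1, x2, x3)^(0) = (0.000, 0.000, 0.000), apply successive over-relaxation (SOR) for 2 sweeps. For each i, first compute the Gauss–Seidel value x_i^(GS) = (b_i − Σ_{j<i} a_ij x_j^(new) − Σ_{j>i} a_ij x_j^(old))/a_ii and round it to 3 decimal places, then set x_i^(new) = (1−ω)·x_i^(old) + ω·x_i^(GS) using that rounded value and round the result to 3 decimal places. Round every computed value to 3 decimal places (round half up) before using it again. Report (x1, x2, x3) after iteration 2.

Iteration 1:
  x1: GS value = (-9 - (4)·0.000 - (-3.9)·0.000) / (10.9) = -0.826;  x1 ← (1−ω)·0.000 + ω·-0.826 = -1.156
  x2: GS value = (-8 - (1)·-1.156 - (-1)·0.000) / (6) = -1.141;  x2 ← (1−ω)·0.000 + ω·-1.141 = -1.597
  x3: GS value = (7 - (-3)·-1.156 - (-3.9)·-1.597) / (9.9) = -0.272;  x3 ← (1−ω)·0.000 + ω·-0.272 = -0.381
Iteration 2:
  x1: GS value = (-9 - (4)·-1.597 - (-3.9)·-0.381) / (10.9) = -0.376;  x1 ← (1−ω)·-1.156 + ω·-0.376 = -0.064
  x2: GS value = (-8 - (1)·-0.064 - (-1)·-0.381) / (6) = -1.386;  x2 ← (1−ω)·-1.597 + ω·-1.386 = -1.302
  x3: GS value = (7 - (-3)·-0.064 - (-3.9)·-1.302) / (9.9) = 0.175;  x3 ← (1−ω)·-0.381 + ω·0.175 = 0.397

(-0.064, -1.302, 0.397)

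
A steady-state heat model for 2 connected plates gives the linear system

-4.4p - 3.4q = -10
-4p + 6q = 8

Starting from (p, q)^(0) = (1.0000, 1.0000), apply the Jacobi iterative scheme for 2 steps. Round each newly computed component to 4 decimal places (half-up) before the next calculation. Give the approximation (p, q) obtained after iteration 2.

(0.7273, 2.3333)

Iteration 1:
  p = (-10 - (-3.4)·1.0000) / (-4.4) = 1.5000
  q = (8 - (-4)·1.0000) / (6) = 2.0000
Iteration 2:
  p = (-10 - (-3.4)·2.0000) / (-4.4) = 0.7273
  q = (8 - (-4)·1.5000) / (6) = 2.3333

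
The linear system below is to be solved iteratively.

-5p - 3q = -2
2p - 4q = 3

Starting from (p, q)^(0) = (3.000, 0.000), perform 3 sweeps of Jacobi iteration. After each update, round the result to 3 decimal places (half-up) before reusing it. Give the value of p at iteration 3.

Iteration 1:
  p = (-2 - (-3)·0.000) / (-5) = 0.400
  q = (3 - (2)·3.000) / (-4) = 0.750
Iteration 2:
  p = (-2 - (-3)·0.750) / (-5) = -0.050
  q = (3 - (2)·0.400) / (-4) = -0.550
Iteration 3:
  p = (-2 - (-3)·-0.550) / (-5) = 0.730
  q = (3 - (2)·-0.050) / (-4) = -0.775

0.730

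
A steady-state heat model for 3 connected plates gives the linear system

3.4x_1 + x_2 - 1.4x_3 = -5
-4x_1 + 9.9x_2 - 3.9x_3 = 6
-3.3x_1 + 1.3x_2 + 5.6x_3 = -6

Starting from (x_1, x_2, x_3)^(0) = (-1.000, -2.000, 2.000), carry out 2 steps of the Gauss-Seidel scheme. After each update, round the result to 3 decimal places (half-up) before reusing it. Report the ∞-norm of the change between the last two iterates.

Iteration 1:
  x_1 = (-5 - (1)·-2.000 - (-1.4)·2.000) / (3.4) = -0.059
  x_2 = (6 - (-4)·-0.059 - (-3.9)·2.000) / (9.9) = 1.370
  x_3 = (-6 - (-3.3)·-0.059 - (1.3)·1.370) / (5.6) = -1.424
Iteration 2:
  x_1 = (-5 - (1)·1.370 - (-1.4)·-1.424) / (3.4) = -2.460
  x_2 = (6 - (-4)·-2.460 - (-3.9)·-1.424) / (9.9) = -0.949
  x_3 = (-6 - (-3.3)·-2.460 - (1.3)·-0.949) / (5.6) = -2.301
Change: (-2.401, -2.319, -0.877) → max |·| = 2.401

2.401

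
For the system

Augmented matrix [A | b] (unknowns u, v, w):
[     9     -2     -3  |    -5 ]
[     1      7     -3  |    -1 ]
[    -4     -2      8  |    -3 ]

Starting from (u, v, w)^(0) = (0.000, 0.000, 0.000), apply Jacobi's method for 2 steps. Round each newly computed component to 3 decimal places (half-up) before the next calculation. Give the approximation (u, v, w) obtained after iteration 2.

(-0.712, -0.224, -0.689)

Iteration 1:
  u = (-5 - (-2)·0.000 - (-3)·0.000) / (9) = -0.556
  v = (-1 - (1)·0.000 - (-3)·0.000) / (7) = -0.143
  w = (-3 - (-4)·0.000 - (-2)·0.000) / (8) = -0.375
Iteration 2:
  u = (-5 - (-2)·-0.143 - (-3)·-0.375) / (9) = -0.712
  v = (-1 - (1)·-0.556 - (-3)·-0.375) / (7) = -0.224
  w = (-3 - (-4)·-0.556 - (-2)·-0.143) / (8) = -0.689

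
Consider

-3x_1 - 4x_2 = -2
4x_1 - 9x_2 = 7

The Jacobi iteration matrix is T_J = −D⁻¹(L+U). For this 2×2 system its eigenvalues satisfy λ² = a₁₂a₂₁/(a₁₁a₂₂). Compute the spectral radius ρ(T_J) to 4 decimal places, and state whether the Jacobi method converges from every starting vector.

a₁₂a₂₁/(a₁₁a₂₂) = (-4)·(4) / ((-3)·(-9)) = -0.592593
ρ = √|-0.592593| = √0.592593 = 0.7698
ρ < 1, so Jacobi converges

0.7698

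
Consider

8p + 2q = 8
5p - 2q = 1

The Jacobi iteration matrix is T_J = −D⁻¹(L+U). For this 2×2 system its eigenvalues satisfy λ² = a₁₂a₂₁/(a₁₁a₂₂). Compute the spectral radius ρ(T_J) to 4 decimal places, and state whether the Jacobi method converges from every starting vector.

0.7906

a₁₂a₂₁/(a₁₁a₂₂) = (2)·(5) / ((8)·(-2)) = -0.625000
ρ = √|-0.625000| = √0.625000 = 0.7906
ρ < 1, so Jacobi converges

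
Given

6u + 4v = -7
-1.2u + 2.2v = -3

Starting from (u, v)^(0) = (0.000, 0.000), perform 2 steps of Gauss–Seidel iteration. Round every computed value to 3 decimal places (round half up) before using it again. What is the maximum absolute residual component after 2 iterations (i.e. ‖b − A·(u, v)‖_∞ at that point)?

Iteration 1:
  u = (-7 - (4)·0.000) / (6) = -1.167
  v = (-3 - (-1.2)·-1.167) / (2.2) = -2.000
Iteration 2:
  u = (-7 - (4)·-2.000) / (6) = 0.167
  v = (-3 - (-1.2)·0.167) / (2.2) = -1.273
Residual b − A·x = (-2.910, 0.001); ∞-norm = 2.910

2.910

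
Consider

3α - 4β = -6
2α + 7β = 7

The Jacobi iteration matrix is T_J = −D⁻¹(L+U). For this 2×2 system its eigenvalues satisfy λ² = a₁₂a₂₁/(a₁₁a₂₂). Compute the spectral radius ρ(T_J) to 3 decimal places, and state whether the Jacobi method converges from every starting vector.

0.617

a₁₂a₂₁/(a₁₁a₂₂) = (-4)·(2) / ((3)·(7)) = -0.380952
ρ = √|-0.380952| = √0.380952 = 0.617
ρ < 1, so Jacobi converges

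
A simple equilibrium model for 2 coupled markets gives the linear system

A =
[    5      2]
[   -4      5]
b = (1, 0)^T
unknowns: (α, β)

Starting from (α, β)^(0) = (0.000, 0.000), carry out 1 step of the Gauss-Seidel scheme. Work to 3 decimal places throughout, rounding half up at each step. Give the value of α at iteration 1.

0.200

Iteration 1:
  α = (1 - (2)·0.000) / (5) = 0.200
  β = (0 - (-4)·0.200) / (5) = 0.160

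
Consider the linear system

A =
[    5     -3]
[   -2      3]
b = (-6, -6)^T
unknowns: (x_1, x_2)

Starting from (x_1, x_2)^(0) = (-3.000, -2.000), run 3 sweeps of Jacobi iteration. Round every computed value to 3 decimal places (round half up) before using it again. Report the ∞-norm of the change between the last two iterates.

Iteration 1:
  x_1 = (-6 - (-3)·-2.000) / (5) = -2.400
  x_2 = (-6 - (-2)·-3.000) / (3) = -4.000
Iteration 2:
  x_1 = (-6 - (-3)·-4.000) / (5) = -3.600
  x_2 = (-6 - (-2)·-2.400) / (3) = -3.600
Iteration 3:
  x_1 = (-6 - (-3)·-3.600) / (5) = -3.360
  x_2 = (-6 - (-2)·-3.600) / (3) = -4.400
Change: (0.240, -0.800) → max |·| = 0.800

0.800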